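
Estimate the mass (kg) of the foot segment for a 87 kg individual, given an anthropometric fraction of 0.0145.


m_segment = body_mass * fraction
m_segment = 87 * 0.0145
m_segment = 1.2615


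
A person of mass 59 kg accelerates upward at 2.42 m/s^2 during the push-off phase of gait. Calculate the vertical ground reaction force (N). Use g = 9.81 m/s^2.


GRF = m * (g + a)
GRF = 59 * (9.81 + 2.42)
GRF = 59 * 12.2300
GRF = 721.5700


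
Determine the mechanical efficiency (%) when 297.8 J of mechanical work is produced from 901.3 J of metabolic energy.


eta = (W_mech / E_meta) * 100
eta = (297.8 / 901.3) * 100
ratio = 0.3304
eta = 33.0412


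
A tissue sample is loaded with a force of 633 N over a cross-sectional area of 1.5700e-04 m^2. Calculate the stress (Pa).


stress = F / A
stress = 633 / 1.5700e-04
stress = 4.0318e+06


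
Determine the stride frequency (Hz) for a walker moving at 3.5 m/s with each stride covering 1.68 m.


f = v / stride_length
f = 3.5 / 1.68
f = 2.0833


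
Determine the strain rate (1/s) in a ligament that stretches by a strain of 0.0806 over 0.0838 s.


strain_rate = delta_strain / delta_t
strain_rate = 0.0806 / 0.0838
strain_rate = 0.9618


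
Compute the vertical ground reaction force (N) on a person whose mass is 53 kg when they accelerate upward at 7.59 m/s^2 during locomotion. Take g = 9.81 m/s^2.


GRF = m * (g + a)
GRF = 53 * (9.81 + 7.59)
GRF = 53 * 17.4000
GRF = 922.2000


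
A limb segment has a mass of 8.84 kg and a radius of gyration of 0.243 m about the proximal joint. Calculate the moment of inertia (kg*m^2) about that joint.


I = m * k^2
I = 8.84 * 0.243^2
k^2 = 0.0590
I = 0.5220


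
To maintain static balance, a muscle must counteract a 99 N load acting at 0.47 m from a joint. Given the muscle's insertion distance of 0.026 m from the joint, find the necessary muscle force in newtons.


F_muscle = W * d_load / d_muscle
F_muscle = 99 * 0.47 / 0.026
Numerator = 46.5300
F_muscle = 1789.6154


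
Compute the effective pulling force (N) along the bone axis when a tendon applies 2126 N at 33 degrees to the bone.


F_eff = F_tendon * cos(theta)
theta = 33 deg = 0.5760 rad
cos(theta) = 0.8387
F_eff = 2126 * 0.8387
F_eff = 1783.0136


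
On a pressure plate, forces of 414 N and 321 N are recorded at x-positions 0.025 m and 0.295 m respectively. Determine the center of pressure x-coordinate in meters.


COP_x = (F1*x1 + F2*x2) / (F1 + F2)
COP_x = (414*0.025 + 321*0.295) / (414 + 321)
Numerator = 105.0450
Denominator = 735
COP_x = 0.1429


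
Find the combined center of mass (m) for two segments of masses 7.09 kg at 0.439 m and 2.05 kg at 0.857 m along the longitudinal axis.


COM = (m1*x1 + m2*x2) / (m1 + m2)
COM = (7.09*0.439 + 2.05*0.857) / (7.09 + 2.05)
Numerator = 4.8694
Denominator = 9.1400
COM = 0.5328


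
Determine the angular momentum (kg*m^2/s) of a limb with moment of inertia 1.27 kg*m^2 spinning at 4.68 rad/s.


L = I * omega
L = 1.27 * 4.68
L = 5.9436


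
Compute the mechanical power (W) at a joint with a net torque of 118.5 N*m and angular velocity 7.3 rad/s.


P = M * omega
P = 118.5 * 7.3
P = 865.0500


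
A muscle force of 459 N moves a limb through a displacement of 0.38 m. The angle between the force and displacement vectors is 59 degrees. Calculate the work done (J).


W = F * d * cos(theta)
theta = 59 deg = 1.0297 rad
cos(theta) = 0.5150
W = 459 * 0.38 * 0.5150
W = 89.8329


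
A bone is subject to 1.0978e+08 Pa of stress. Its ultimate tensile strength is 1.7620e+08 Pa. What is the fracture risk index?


FRI = applied / ultimate
FRI = 1.0978e+08 / 1.7620e+08
FRI = 0.6230


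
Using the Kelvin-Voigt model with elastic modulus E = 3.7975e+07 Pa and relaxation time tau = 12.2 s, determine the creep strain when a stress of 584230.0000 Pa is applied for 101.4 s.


epsilon(t) = (sigma/E) * (1 - exp(-t/tau))
sigma/E = 584230.0000 / 3.7975e+07 = 0.0154
exp(-t/tau) = exp(-101.4 / 12.2) = 2.4568e-04
epsilon = 0.0154 * (1 - 2.4568e-04)
epsilon = 0.0154


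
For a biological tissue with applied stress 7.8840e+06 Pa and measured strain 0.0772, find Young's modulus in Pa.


E = stress / strain
E = 7.8840e+06 / 0.0772
E = 1.0212e+08


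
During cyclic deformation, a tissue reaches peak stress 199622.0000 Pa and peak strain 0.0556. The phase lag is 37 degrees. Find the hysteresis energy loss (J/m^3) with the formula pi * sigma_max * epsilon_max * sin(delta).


E_loss = pi * sigma_max * epsilon_max * sin(delta)
delta = 37 deg = 0.6458 rad
sin(delta) = 0.6018
E_loss = pi * 199622.0000 * 0.0556 * 0.6018
E_loss = 20984.3776


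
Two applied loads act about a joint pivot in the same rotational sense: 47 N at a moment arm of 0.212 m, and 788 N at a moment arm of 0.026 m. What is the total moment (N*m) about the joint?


M = F1 * d1 + F2 * d2
M = 47 * 0.212 + 788 * 0.026
M = 9.9640 + 20.4880
M = 30.4520


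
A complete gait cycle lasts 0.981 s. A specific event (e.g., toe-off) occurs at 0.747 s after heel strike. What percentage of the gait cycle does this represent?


pct = (event_time / cycle_time) * 100
pct = (0.747 / 0.981) * 100
ratio = 0.7615
pct = 76.1468


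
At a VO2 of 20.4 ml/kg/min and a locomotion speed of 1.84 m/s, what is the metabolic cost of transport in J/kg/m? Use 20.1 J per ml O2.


Power per kg = VO2 * 20.1 / 60
Power per kg = 20.4 * 20.1 / 60 = 6.8340 W/kg
Cost = power_per_kg / speed
Cost = 6.8340 / 1.84
Cost = 3.7141


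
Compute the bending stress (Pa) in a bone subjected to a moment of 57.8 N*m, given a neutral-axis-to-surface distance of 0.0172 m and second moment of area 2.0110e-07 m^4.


sigma = M * c / I
sigma = 57.8 * 0.0172 / 2.0110e-07
M * c = 0.9942
sigma = 4.9436e+06


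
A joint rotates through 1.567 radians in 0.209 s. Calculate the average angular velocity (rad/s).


omega = delta_theta / delta_t
omega = 1.567 / 0.209
omega = 7.4976


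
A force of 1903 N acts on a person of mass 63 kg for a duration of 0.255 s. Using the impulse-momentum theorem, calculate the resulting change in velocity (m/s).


J = F * dt = 1903 * 0.255 = 485.2650 N*s
delta_v = J / m
delta_v = 485.2650 / 63
delta_v = 7.7026


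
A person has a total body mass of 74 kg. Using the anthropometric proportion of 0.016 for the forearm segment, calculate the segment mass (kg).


m_segment = body_mass * fraction
m_segment = 74 * 0.016
m_segment = 1.1840


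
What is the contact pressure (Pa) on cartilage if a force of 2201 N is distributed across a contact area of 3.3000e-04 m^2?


P = F / A
P = 2201 / 3.3000e-04
P = 6.6697e+06


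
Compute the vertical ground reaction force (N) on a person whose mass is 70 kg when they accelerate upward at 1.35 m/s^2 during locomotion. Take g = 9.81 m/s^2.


GRF = m * (g + a)
GRF = 70 * (9.81 + 1.35)
GRF = 70 * 11.1600
GRF = 781.2000


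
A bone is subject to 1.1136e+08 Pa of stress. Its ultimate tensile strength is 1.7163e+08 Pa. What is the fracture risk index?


FRI = applied / ultimate
FRI = 1.1136e+08 / 1.7163e+08
FRI = 0.6488


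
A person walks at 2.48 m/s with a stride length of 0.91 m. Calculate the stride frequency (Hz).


f = v / stride_length
f = 2.48 / 0.91
f = 2.7253


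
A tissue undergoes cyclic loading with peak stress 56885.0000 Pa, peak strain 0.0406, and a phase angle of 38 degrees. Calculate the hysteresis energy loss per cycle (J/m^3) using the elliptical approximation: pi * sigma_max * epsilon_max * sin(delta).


E_loss = pi * sigma_max * epsilon_max * sin(delta)
delta = 38 deg = 0.6632 rad
sin(delta) = 0.6157
E_loss = pi * 56885.0000 * 0.0406 * 0.6157
E_loss = 4466.9969


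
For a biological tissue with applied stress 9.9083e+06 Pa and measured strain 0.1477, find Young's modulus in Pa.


E = stress / strain
E = 9.9083e+06 / 0.1477
E = 6.7084e+07


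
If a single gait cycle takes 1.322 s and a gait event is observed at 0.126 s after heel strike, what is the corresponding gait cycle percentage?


pct = (event_time / cycle_time) * 100
pct = (0.126 / 1.322) * 100
ratio = 0.0953
pct = 9.5310


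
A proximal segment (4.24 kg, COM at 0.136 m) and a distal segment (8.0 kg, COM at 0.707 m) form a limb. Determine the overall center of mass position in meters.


COM = (m1*x1 + m2*x2) / (m1 + m2)
COM = (4.24*0.136 + 8.0*0.707) / (4.24 + 8.0)
Numerator = 6.2326
Denominator = 12.2400
COM = 0.5092


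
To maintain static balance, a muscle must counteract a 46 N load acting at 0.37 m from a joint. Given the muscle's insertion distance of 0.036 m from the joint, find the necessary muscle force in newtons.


F_muscle = W * d_load / d_muscle
F_muscle = 46 * 0.37 / 0.036
Numerator = 17.0200
F_muscle = 472.7778


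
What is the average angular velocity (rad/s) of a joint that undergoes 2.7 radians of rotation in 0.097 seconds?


omega = delta_theta / delta_t
omega = 2.7 / 0.097
omega = 27.8351


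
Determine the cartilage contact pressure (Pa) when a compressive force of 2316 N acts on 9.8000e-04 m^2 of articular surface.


P = F / A
P = 2316 / 9.8000e-04
P = 2.3633e+06


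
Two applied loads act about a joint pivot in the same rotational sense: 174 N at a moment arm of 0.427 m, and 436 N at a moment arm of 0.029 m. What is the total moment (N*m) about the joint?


M = F1 * d1 + F2 * d2
M = 174 * 0.427 + 436 * 0.029
M = 74.2980 + 12.6440
M = 86.9420


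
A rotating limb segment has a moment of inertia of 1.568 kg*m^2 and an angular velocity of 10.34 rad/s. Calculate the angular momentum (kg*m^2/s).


L = I * omega
L = 1.568 * 10.34
L = 16.2131


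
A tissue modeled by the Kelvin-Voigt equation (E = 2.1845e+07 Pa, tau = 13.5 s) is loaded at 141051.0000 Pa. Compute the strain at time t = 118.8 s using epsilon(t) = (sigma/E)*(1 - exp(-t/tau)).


epsilon(t) = (sigma/E) * (1 - exp(-t/tau))
sigma/E = 141051.0000 / 2.1845e+07 = 0.0065
exp(-t/tau) = exp(-118.8 / 13.5) = 1.5073e-04
epsilon = 0.0065 * (1 - 1.5073e-04)
epsilon = 0.0065


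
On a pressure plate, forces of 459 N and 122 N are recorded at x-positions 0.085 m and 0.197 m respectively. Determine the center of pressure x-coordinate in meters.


COP_x = (F1*x1 + F2*x2) / (F1 + F2)
COP_x = (459*0.085 + 122*0.197) / (459 + 122)
Numerator = 63.0490
Denominator = 581
COP_x = 0.1085


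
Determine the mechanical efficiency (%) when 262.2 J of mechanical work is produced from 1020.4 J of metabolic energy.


eta = (W_mech / E_meta) * 100
eta = (262.2 / 1020.4) * 100
ratio = 0.2570
eta = 25.6958


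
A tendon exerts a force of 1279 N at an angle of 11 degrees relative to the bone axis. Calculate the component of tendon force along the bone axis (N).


F_eff = F_tendon * cos(theta)
theta = 11 deg = 0.1920 rad
cos(theta) = 0.9816
F_eff = 1279 * 0.9816
F_eff = 1255.5012


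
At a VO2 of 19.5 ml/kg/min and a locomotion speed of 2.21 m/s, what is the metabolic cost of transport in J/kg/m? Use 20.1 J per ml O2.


Power per kg = VO2 * 20.1 / 60
Power per kg = 19.5 * 20.1 / 60 = 6.5325 W/kg
Cost = power_per_kg / speed
Cost = 6.5325 / 2.21
Cost = 2.9559


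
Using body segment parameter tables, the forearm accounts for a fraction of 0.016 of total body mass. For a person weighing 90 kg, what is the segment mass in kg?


m_segment = body_mass * fraction
m_segment = 90 * 0.016
m_segment = 1.4400


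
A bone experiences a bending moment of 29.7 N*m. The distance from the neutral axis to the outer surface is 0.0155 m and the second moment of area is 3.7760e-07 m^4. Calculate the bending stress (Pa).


sigma = M * c / I
sigma = 29.7 * 0.0155 / 3.7760e-07
M * c = 0.4603
sigma = 1.2191e+06


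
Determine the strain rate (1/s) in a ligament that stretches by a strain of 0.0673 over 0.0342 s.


strain_rate = delta_strain / delta_t
strain_rate = 0.0673 / 0.0342
strain_rate = 1.9678


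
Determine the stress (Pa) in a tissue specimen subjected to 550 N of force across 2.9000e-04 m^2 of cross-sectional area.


stress = F / A
stress = 550 / 2.9000e-04
stress = 1.8966e+06


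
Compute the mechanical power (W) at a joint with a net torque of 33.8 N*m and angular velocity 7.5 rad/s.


P = M * omega
P = 33.8 * 7.5
P = 253.5000


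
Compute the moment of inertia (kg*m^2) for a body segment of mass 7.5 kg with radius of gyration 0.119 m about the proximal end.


I = m * k^2
I = 7.5 * 0.119^2
k^2 = 0.0142
I = 0.1062


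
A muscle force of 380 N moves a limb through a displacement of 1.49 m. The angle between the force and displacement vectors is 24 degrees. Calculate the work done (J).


W = F * d * cos(theta)
theta = 24 deg = 0.4189 rad
cos(theta) = 0.9135
W = 380 * 1.49 * 0.9135
W = 517.2494


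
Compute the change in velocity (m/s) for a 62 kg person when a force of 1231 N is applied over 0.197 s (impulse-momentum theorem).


J = F * dt = 1231 * 0.197 = 242.5070 N*s
delta_v = J / m
delta_v = 242.5070 / 62
delta_v = 3.9114


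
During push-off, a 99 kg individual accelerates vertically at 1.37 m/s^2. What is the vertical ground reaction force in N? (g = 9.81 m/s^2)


GRF = m * (g + a)
GRF = 99 * (9.81 + 1.37)
GRF = 99 * 11.1800
GRF = 1106.8200


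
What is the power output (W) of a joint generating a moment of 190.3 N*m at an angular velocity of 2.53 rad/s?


P = M * omega
P = 190.3 * 2.53
P = 481.4590


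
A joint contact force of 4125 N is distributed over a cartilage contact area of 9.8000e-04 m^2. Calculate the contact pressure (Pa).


P = F / A
P = 4125 / 9.8000e-04
P = 4.2092e+06


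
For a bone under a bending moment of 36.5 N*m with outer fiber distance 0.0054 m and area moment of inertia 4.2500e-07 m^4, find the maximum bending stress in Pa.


sigma = M * c / I
sigma = 36.5 * 0.0054 / 4.2500e-07
M * c = 0.1971
sigma = 463764.7059


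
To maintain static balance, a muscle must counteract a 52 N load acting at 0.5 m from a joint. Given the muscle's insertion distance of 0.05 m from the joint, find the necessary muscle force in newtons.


F_muscle = W * d_load / d_muscle
F_muscle = 52 * 0.5 / 0.05
Numerator = 26.0000
F_muscle = 520.0000


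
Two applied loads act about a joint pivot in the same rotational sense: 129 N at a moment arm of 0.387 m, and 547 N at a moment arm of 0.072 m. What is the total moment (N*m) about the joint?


M = F1 * d1 + F2 * d2
M = 129 * 0.387 + 547 * 0.072
M = 49.9230 + 39.3840
M = 89.3070


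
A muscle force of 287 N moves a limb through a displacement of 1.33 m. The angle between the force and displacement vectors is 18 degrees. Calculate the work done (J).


W = F * d * cos(theta)
theta = 18 deg = 0.3142 rad
cos(theta) = 0.9511
W = 287 * 1.33 * 0.9511
W = 363.0278


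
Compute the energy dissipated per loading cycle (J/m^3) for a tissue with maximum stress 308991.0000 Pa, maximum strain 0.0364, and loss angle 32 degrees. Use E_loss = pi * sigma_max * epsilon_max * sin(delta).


E_loss = pi * sigma_max * epsilon_max * sin(delta)
delta = 32 deg = 0.5585 rad
sin(delta) = 0.5299
E_loss = pi * 308991.0000 * 0.0364 * 0.5299
E_loss = 18724.3519


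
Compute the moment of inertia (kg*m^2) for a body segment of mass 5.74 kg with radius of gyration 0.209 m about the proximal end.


I = m * k^2
I = 5.74 * 0.209^2
k^2 = 0.0437
I = 0.2507


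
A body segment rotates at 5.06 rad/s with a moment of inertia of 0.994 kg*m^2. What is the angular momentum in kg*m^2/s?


L = I * omega
L = 0.994 * 5.06
L = 5.0296


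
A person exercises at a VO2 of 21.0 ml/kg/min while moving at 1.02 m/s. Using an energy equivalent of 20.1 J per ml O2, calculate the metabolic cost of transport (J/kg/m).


Power per kg = VO2 * 20.1 / 60
Power per kg = 21.0 * 20.1 / 60 = 7.0350 W/kg
Cost = power_per_kg / speed
Cost = 7.0350 / 1.02
Cost = 6.8971


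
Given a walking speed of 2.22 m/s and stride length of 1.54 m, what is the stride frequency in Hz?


f = v / stride_length
f = 2.22 / 1.54
f = 1.4416


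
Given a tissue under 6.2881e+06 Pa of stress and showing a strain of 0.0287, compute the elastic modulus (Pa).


E = stress / strain
E = 6.2881e+06 / 0.0287
E = 2.1910e+08


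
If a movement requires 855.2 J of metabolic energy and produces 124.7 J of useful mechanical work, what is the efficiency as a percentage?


eta = (W_mech / E_meta) * 100
eta = (124.7 / 855.2) * 100
ratio = 0.1458
eta = 14.5814


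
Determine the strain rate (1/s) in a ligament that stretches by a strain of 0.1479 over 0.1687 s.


strain_rate = delta_strain / delta_t
strain_rate = 0.1479 / 0.1687
strain_rate = 0.8767


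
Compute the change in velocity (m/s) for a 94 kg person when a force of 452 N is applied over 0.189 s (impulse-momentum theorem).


J = F * dt = 452 * 0.189 = 85.4280 N*s
delta_v = J / m
delta_v = 85.4280 / 94
delta_v = 0.9088


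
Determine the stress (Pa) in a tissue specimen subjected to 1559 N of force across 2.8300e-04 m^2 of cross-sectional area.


stress = F / A
stress = 1559 / 2.8300e-04
stress = 5.5088e+06


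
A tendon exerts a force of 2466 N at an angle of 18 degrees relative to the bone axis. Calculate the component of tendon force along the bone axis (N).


F_eff = F_tendon * cos(theta)
theta = 18 deg = 0.3142 rad
cos(theta) = 0.9511
F_eff = 2466 * 0.9511
F_eff = 2345.3054


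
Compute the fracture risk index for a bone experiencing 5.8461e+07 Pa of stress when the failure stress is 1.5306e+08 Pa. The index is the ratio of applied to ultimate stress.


FRI = applied / ultimate
FRI = 5.8461e+07 / 1.5306e+08
FRI = 0.3819


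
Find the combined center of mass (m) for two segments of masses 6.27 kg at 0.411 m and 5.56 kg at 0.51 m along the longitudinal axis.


COM = (m1*x1 + m2*x2) / (m1 + m2)
COM = (6.27*0.411 + 5.56*0.51) / (6.27 + 5.56)
Numerator = 5.4126
Denominator = 11.8300
COM = 0.4575


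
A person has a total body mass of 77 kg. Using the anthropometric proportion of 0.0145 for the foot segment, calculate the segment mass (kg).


m_segment = body_mass * fraction
m_segment = 77 * 0.0145
m_segment = 1.1165


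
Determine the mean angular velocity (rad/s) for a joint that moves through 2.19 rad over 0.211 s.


omega = delta_theta / delta_t
omega = 2.19 / 0.211
omega = 10.3791


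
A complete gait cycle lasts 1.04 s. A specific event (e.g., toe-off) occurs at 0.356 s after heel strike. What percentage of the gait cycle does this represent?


pct = (event_time / cycle_time) * 100
pct = (0.356 / 1.04) * 100
ratio = 0.3423
pct = 34.2308


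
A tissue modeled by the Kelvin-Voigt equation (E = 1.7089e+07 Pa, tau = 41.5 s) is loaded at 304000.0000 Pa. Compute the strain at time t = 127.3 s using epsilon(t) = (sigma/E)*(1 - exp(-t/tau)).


epsilon(t) = (sigma/E) * (1 - exp(-t/tau))
sigma/E = 304000.0000 / 1.7089e+07 = 0.0178
exp(-t/tau) = exp(-127.3 / 41.5) = 0.0465
epsilon = 0.0178 * (1 - 0.0465)
epsilon = 0.0170


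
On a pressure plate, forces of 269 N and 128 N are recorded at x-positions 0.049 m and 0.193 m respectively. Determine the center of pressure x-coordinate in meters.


COP_x = (F1*x1 + F2*x2) / (F1 + F2)
COP_x = (269*0.049 + 128*0.193) / (269 + 128)
Numerator = 37.8850
Denominator = 397
COP_x = 0.0954


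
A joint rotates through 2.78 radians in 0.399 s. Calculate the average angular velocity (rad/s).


omega = delta_theta / delta_t
omega = 2.78 / 0.399
omega = 6.9674


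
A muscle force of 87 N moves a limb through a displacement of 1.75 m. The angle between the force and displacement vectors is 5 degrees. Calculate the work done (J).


W = F * d * cos(theta)
theta = 5 deg = 0.0873 rad
cos(theta) = 0.9962
W = 87 * 1.75 * 0.9962
W = 151.6706


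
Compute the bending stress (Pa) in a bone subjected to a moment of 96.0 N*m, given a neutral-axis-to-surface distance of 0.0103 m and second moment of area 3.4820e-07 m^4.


sigma = M * c / I
sigma = 96.0 * 0.0103 / 3.4820e-07
M * c = 0.9888
sigma = 2.8397e+06


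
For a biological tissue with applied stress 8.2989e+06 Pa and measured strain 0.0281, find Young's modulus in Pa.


E = stress / strain
E = 8.2989e+06 / 0.0281
E = 2.9533e+08


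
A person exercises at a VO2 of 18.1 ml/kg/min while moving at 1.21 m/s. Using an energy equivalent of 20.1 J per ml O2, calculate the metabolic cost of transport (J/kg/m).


Power per kg = VO2 * 20.1 / 60
Power per kg = 18.1 * 20.1 / 60 = 6.0635 W/kg
Cost = power_per_kg / speed
Cost = 6.0635 / 1.21
Cost = 5.0112


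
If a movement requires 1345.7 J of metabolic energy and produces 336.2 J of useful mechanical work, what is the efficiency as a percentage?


eta = (W_mech / E_meta) * 100
eta = (336.2 / 1345.7) * 100
ratio = 0.2498
eta = 24.9833


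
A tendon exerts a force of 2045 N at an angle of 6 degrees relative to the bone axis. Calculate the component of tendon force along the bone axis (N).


F_eff = F_tendon * cos(theta)
theta = 6 deg = 0.1047 rad
cos(theta) = 0.9945
F_eff = 2045 * 0.9945
F_eff = 2033.7973


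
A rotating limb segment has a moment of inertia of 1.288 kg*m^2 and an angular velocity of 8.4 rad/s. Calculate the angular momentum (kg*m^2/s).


L = I * omega
L = 1.288 * 8.4
L = 10.8192


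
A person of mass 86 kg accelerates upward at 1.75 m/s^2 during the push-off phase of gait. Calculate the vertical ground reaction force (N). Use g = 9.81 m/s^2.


GRF = m * (g + a)
GRF = 86 * (9.81 + 1.75)
GRF = 86 * 11.5600
GRF = 994.1600


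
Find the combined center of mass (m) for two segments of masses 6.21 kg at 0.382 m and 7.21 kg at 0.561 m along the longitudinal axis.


COM = (m1*x1 + m2*x2) / (m1 + m2)
COM = (6.21*0.382 + 7.21*0.561) / (6.21 + 7.21)
Numerator = 6.4170
Denominator = 13.4200
COM = 0.4782


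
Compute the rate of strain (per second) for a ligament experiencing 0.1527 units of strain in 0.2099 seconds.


strain_rate = delta_strain / delta_t
strain_rate = 0.1527 / 0.2099
strain_rate = 0.7275


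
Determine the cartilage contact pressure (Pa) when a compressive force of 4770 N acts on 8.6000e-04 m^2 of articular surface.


P = F / A
P = 4770 / 8.6000e-04
P = 5.5465e+06


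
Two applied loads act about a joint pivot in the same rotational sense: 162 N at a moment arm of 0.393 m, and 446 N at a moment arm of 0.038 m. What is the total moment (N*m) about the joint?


M = F1 * d1 + F2 * d2
M = 162 * 0.393 + 446 * 0.038
M = 63.6660 + 16.9480
M = 80.6140


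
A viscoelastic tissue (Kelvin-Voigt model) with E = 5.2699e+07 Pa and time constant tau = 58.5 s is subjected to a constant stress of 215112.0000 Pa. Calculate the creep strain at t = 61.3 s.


epsilon(t) = (sigma/E) * (1 - exp(-t/tau))
sigma/E = 215112.0000 / 5.2699e+07 = 0.0041
exp(-t/tau) = exp(-61.3 / 58.5) = 0.3507
epsilon = 0.0041 * (1 - 0.3507)
epsilon = 0.0027


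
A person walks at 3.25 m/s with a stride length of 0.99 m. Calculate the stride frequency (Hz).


f = v / stride_length
f = 3.25 / 0.99
f = 3.2828


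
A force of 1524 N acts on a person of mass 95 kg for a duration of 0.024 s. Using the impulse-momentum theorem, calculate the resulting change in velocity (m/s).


J = F * dt = 1524 * 0.024 = 36.5760 N*s
delta_v = J / m
delta_v = 36.5760 / 95
delta_v = 0.3850


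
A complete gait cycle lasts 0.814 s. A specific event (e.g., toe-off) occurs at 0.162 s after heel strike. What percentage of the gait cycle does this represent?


pct = (event_time / cycle_time) * 100
pct = (0.162 / 0.814) * 100
ratio = 0.1990
pct = 19.9017


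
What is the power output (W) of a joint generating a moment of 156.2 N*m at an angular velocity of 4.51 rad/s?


P = M * omega
P = 156.2 * 4.51
P = 704.4620


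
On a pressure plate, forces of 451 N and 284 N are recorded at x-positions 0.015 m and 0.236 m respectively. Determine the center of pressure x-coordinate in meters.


COP_x = (F1*x1 + F2*x2) / (F1 + F2)
COP_x = (451*0.015 + 284*0.236) / (451 + 284)
Numerator = 73.7890
Denominator = 735
COP_x = 0.1004


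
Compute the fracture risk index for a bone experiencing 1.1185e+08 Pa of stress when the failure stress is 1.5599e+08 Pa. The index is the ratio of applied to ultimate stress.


FRI = applied / ultimate
FRI = 1.1185e+08 / 1.5599e+08
FRI = 0.7170


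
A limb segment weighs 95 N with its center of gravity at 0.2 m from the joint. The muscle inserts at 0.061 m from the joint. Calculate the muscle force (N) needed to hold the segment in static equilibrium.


F_muscle = W * d_load / d_muscle
F_muscle = 95 * 0.2 / 0.061
Numerator = 19.0000
F_muscle = 311.4754


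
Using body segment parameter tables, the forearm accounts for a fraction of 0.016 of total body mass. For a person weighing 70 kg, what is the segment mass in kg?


m_segment = body_mass * fraction
m_segment = 70 * 0.016
m_segment = 1.1200


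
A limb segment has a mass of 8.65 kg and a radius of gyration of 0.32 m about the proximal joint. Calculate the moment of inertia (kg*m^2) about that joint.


I = m * k^2
I = 8.65 * 0.32^2
k^2 = 0.1024
I = 0.8858


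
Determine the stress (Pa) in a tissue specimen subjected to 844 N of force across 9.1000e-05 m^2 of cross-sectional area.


stress = F / A
stress = 844 / 9.1000e-05
stress = 9.2747e+06


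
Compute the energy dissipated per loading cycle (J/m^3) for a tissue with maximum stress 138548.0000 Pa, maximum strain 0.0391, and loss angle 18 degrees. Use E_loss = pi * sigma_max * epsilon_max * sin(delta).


E_loss = pi * sigma_max * epsilon_max * sin(delta)
delta = 18 deg = 0.3142 rad
sin(delta) = 0.3090
E_loss = pi * 138548.0000 * 0.0391 * 0.3090
E_loss = 5259.0737


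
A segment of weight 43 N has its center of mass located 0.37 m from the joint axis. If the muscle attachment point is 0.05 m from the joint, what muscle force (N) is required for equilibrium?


F_muscle = W * d_load / d_muscle
F_muscle = 43 * 0.37 / 0.05
Numerator = 15.9100
F_muscle = 318.2000


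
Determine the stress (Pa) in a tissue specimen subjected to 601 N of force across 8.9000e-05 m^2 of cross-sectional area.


stress = F / A
stress = 601 / 8.9000e-05
stress = 6.7528e+06


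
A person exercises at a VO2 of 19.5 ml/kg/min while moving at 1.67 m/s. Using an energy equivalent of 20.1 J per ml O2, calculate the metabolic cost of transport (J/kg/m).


Power per kg = VO2 * 20.1 / 60
Power per kg = 19.5 * 20.1 / 60 = 6.5325 W/kg
Cost = power_per_kg / speed
Cost = 6.5325 / 1.67
Cost = 3.9117


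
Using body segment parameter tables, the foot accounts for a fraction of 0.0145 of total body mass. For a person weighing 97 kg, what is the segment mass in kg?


m_segment = body_mass * fraction
m_segment = 97 * 0.0145
m_segment = 1.4065


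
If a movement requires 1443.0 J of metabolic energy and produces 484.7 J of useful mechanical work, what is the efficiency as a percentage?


eta = (W_mech / E_meta) * 100
eta = (484.7 / 1443.0) * 100
ratio = 0.3359
eta = 33.5897


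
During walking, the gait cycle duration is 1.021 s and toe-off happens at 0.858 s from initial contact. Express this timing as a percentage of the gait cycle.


pct = (event_time / cycle_time) * 100
pct = (0.858 / 1.021) * 100
ratio = 0.8404
pct = 84.0353


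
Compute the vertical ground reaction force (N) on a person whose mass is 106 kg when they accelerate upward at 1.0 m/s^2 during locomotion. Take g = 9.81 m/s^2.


GRF = m * (g + a)
GRF = 106 * (9.81 + 1.0)
GRF = 106 * 10.8100
GRF = 1145.8600


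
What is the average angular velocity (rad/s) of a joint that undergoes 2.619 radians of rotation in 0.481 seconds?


omega = delta_theta / delta_t
omega = 2.619 / 0.481
omega = 5.4449


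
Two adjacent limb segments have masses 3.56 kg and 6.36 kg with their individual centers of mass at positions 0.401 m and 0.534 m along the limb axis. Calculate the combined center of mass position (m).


COM = (m1*x1 + m2*x2) / (m1 + m2)
COM = (3.56*0.401 + 6.36*0.534) / (3.56 + 6.36)
Numerator = 4.8238
Denominator = 9.9200
COM = 0.4863


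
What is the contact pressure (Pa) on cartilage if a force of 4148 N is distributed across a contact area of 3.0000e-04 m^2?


P = F / A
P = 4148 / 3.0000e-04
P = 1.3827e+07


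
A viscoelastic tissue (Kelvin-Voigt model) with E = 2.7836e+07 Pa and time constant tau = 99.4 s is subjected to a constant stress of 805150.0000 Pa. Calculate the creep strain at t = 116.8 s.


epsilon(t) = (sigma/E) * (1 - exp(-t/tau))
sigma/E = 805150.0000 / 2.7836e+07 = 0.0289
exp(-t/tau) = exp(-116.8 / 99.4) = 0.3088
epsilon = 0.0289 * (1 - 0.3088)
epsilon = 0.0200


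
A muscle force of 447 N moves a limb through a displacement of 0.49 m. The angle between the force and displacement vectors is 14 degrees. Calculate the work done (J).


W = F * d * cos(theta)
theta = 14 deg = 0.2443 rad
cos(theta) = 0.9703
W = 447 * 0.49 * 0.9703
W = 212.5239


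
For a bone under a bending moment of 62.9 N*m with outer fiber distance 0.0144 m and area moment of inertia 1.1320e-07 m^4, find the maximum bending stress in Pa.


sigma = M * c / I
sigma = 62.9 * 0.0144 / 1.1320e-07
M * c = 0.9058
sigma = 8.0014e+06


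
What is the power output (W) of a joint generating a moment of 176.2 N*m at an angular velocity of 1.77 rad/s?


P = M * omega
P = 176.2 * 1.77
P = 311.8740


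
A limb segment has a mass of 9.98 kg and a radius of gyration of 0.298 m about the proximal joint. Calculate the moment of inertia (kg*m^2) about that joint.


I = m * k^2
I = 9.98 * 0.298^2
k^2 = 0.0888
I = 0.8863


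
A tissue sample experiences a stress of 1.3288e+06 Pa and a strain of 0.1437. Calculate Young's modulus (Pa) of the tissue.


E = stress / strain
E = 1.3288e+06 / 0.1437
E = 9.2470e+06


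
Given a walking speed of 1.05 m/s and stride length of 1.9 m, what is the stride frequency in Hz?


f = v / stride_length
f = 1.05 / 1.9
f = 0.5526


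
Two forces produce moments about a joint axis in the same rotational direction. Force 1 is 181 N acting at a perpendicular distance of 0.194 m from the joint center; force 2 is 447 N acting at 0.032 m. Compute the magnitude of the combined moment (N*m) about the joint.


M = F1 * d1 + F2 * d2
M = 181 * 0.194 + 447 * 0.032
M = 35.1140 + 14.3040
M = 49.4180


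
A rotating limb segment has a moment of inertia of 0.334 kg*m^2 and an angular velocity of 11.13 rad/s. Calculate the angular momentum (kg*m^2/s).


L = I * omega
L = 0.334 * 11.13
L = 3.7174


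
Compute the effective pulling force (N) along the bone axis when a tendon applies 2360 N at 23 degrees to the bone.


F_eff = F_tendon * cos(theta)
theta = 23 deg = 0.4014 rad
cos(theta) = 0.9205
F_eff = 2360 * 0.9205
F_eff = 2172.3915


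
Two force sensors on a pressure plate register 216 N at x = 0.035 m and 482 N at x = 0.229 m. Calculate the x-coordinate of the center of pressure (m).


COP_x = (F1*x1 + F2*x2) / (F1 + F2)
COP_x = (216*0.035 + 482*0.229) / (216 + 482)
Numerator = 117.9380
Denominator = 698
COP_x = 0.1690


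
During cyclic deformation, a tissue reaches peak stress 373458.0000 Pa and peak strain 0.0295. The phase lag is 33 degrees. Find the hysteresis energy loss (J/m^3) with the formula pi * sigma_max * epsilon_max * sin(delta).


E_loss = pi * sigma_max * epsilon_max * sin(delta)
delta = 33 deg = 0.5760 rad
sin(delta) = 0.5446
E_loss = pi * 373458.0000 * 0.0295 * 0.5446
E_loss = 18850.4803


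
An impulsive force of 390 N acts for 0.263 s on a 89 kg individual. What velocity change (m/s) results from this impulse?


J = F * dt = 390 * 0.263 = 102.5700 N*s
delta_v = J / m
delta_v = 102.5700 / 89
delta_v = 1.1525


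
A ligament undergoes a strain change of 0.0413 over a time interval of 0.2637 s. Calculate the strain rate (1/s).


strain_rate = delta_strain / delta_t
strain_rate = 0.0413 / 0.2637
strain_rate = 0.1566


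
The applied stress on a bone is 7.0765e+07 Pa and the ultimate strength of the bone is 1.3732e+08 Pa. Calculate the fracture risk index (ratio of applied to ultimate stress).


FRI = applied / ultimate
FRI = 7.0765e+07 / 1.3732e+08
FRI = 0.5153


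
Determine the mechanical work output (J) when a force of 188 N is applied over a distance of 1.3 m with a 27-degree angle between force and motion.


W = F * d * cos(theta)
theta = 27 deg = 0.4712 rad
cos(theta) = 0.8910
W = 188 * 1.3 * 0.8910
W = 217.7620


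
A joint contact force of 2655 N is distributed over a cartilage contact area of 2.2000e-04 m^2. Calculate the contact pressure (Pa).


P = F / A
P = 2655 / 2.2000e-04
P = 1.2068e+07


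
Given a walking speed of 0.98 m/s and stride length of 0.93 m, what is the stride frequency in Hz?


f = v / stride_length
f = 0.98 / 0.93
f = 1.0538


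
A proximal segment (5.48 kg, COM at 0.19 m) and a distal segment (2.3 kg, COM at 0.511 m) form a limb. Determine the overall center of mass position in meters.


COM = (m1*x1 + m2*x2) / (m1 + m2)
COM = (5.48*0.19 + 2.3*0.511) / (5.48 + 2.3)
Numerator = 2.2165
Denominator = 7.7800
COM = 0.2849


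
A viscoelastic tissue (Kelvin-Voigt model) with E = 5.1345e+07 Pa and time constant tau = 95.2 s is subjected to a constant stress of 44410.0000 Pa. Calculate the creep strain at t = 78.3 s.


epsilon(t) = (sigma/E) * (1 - exp(-t/tau))
sigma/E = 44410.0000 / 5.1345e+07 = 8.6493e-04
exp(-t/tau) = exp(-78.3 / 95.2) = 0.4393
epsilon = 8.6493e-04 * (1 - 0.4393)
epsilon = 4.8493e-04


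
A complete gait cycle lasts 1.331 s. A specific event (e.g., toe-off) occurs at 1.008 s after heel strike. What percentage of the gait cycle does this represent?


pct = (event_time / cycle_time) * 100
pct = (1.008 / 1.331) * 100
ratio = 0.7573
pct = 75.7325


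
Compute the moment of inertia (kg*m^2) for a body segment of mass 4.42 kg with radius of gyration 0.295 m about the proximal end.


I = m * k^2
I = 4.42 * 0.295^2
k^2 = 0.0870
I = 0.3847


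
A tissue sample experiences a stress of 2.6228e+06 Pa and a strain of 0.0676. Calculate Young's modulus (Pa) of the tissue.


E = stress / strain
E = 2.6228e+06 / 0.0676
E = 3.8799e+07


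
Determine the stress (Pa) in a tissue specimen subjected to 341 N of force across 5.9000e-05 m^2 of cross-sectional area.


stress = F / A
stress = 341 / 5.9000e-05
stress = 5.7797e+06


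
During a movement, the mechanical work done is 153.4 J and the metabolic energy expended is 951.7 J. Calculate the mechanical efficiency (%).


eta = (W_mech / E_meta) * 100
eta = (153.4 / 951.7) * 100
ratio = 0.1612
eta = 16.1185


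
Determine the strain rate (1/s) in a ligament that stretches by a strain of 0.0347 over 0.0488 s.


strain_rate = delta_strain / delta_t
strain_rate = 0.0347 / 0.0488
strain_rate = 0.7111


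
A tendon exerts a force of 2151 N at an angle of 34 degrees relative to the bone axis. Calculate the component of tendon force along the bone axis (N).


F_eff = F_tendon * cos(theta)
theta = 34 deg = 0.5934 rad
cos(theta) = 0.8290
F_eff = 2151 * 0.8290
F_eff = 1783.2598


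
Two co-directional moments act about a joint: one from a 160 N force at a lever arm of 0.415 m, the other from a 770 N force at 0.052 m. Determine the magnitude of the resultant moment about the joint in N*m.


M = F1 * d1 + F2 * d2
M = 160 * 0.415 + 770 * 0.052
M = 66.4000 + 40.0400
M = 106.4400


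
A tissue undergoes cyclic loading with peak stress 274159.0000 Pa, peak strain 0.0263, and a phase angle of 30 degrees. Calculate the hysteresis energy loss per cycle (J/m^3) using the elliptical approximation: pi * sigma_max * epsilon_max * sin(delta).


E_loss = pi * sigma_max * epsilon_max * sin(delta)
delta = 30 deg = 0.5236 rad
sin(delta) = 0.5000
E_loss = pi * 274159.0000 * 0.0263 * 0.5000
E_loss = 11326.0411


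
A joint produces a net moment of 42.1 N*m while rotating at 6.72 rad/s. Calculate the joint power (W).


P = M * omega
P = 42.1 * 6.72
P = 282.9120


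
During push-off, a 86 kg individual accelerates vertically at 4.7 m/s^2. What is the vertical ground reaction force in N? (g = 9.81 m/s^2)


GRF = m * (g + a)
GRF = 86 * (9.81 + 4.7)
GRF = 86 * 14.5100
GRF = 1247.8600


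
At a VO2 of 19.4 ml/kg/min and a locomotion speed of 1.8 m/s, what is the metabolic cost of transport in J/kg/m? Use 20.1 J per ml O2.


Power per kg = VO2 * 20.1 / 60
Power per kg = 19.4 * 20.1 / 60 = 6.4990 W/kg
Cost = power_per_kg / speed
Cost = 6.4990 / 1.8
Cost = 3.6106


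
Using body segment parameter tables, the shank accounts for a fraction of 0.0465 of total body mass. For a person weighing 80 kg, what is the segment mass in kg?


m_segment = body_mass * fraction
m_segment = 80 * 0.0465
m_segment = 3.7200


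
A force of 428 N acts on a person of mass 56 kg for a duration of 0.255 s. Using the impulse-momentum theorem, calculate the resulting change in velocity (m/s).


J = F * dt = 428 * 0.255 = 109.1400 N*s
delta_v = J / m
delta_v = 109.1400 / 56
delta_v = 1.9489


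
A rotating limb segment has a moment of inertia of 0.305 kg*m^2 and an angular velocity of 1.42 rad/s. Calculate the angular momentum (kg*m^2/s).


L = I * omega
L = 0.305 * 1.42
L = 0.4331


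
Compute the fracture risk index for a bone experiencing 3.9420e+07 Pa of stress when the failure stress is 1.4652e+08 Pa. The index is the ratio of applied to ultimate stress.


FRI = applied / ultimate
FRI = 3.9420e+07 / 1.4652e+08
FRI = 0.2690


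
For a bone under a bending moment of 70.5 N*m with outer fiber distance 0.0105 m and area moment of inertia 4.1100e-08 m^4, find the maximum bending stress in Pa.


sigma = M * c / I
sigma = 70.5 * 0.0105 / 4.1100e-08
M * c = 0.7403
sigma = 1.8011e+07


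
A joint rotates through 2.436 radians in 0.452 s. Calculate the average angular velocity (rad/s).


omega = delta_theta / delta_t
omega = 2.436 / 0.452
omega = 5.3894


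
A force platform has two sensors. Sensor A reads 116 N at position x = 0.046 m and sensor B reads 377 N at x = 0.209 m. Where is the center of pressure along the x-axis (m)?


COP_x = (F1*x1 + F2*x2) / (F1 + F2)
COP_x = (116*0.046 + 377*0.209) / (116 + 377)
Numerator = 84.1290
Denominator = 493
COP_x = 0.1706


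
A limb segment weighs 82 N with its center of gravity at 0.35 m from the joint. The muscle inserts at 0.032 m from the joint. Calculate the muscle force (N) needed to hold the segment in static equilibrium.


F_muscle = W * d_load / d_muscle
F_muscle = 82 * 0.35 / 0.032
Numerator = 28.7000
F_muscle = 896.8750


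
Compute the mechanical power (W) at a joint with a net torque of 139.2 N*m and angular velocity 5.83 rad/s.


P = M * omega
P = 139.2 * 5.83
P = 811.5360


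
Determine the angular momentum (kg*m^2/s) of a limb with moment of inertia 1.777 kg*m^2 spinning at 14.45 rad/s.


L = I * omega
L = 1.777 * 14.45
L = 25.6776


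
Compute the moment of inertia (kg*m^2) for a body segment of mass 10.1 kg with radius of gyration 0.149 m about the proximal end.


I = m * k^2
I = 10.1 * 0.149^2
k^2 = 0.0222
I = 0.2242


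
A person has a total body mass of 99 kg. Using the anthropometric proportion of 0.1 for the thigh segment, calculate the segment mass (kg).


m_segment = body_mass * fraction
m_segment = 99 * 0.1
m_segment = 9.9000


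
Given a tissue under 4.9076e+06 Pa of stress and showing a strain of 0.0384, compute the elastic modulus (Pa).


E = stress / strain
E = 4.9076e+06 / 0.0384
E = 1.2780e+08


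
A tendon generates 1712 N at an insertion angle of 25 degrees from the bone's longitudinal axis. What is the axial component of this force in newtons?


F_eff = F_tendon * cos(theta)
theta = 25 deg = 0.4363 rad
cos(theta) = 0.9063
F_eff = 1712 * 0.9063
F_eff = 1551.5989


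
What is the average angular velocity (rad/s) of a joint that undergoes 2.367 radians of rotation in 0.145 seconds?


omega = delta_theta / delta_t
omega = 2.367 / 0.145
omega = 16.3241
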